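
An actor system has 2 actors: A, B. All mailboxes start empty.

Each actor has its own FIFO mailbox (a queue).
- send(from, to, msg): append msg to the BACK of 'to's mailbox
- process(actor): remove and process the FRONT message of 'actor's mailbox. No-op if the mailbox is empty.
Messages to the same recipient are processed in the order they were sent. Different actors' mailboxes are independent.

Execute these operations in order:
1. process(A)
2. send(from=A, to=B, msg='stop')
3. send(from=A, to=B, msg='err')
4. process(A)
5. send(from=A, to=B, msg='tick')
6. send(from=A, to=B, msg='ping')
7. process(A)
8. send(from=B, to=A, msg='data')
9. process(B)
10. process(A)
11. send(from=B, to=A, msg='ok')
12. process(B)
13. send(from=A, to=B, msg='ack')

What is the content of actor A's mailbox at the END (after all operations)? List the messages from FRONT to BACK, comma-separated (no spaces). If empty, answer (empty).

Answer: ok

Derivation:
After 1 (process(A)): A:[] B:[]
After 2 (send(from=A, to=B, msg='stop')): A:[] B:[stop]
After 3 (send(from=A, to=B, msg='err')): A:[] B:[stop,err]
After 4 (process(A)): A:[] B:[stop,err]
After 5 (send(from=A, to=B, msg='tick')): A:[] B:[stop,err,tick]
After 6 (send(from=A, to=B, msg='ping')): A:[] B:[stop,err,tick,ping]
After 7 (process(A)): A:[] B:[stop,err,tick,ping]
After 8 (send(from=B, to=A, msg='data')): A:[data] B:[stop,err,tick,ping]
After 9 (process(B)): A:[data] B:[err,tick,ping]
After 10 (process(A)): A:[] B:[err,tick,ping]
After 11 (send(from=B, to=A, msg='ok')): A:[ok] B:[err,tick,ping]
After 12 (process(B)): A:[ok] B:[tick,ping]
After 13 (send(from=A, to=B, msg='ack')): A:[ok] B:[tick,ping,ack]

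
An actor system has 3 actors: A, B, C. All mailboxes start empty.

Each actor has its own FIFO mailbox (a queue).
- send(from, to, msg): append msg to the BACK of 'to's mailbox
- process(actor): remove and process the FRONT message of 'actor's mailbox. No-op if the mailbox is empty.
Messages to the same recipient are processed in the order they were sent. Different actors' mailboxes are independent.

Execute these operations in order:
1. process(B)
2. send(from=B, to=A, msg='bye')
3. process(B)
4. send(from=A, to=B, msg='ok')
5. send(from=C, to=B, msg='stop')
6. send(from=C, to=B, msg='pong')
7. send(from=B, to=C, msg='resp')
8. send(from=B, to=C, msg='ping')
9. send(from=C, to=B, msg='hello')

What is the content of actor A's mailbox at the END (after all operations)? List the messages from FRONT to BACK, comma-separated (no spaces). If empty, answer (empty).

After 1 (process(B)): A:[] B:[] C:[]
After 2 (send(from=B, to=A, msg='bye')): A:[bye] B:[] C:[]
After 3 (process(B)): A:[bye] B:[] C:[]
After 4 (send(from=A, to=B, msg='ok')): A:[bye] B:[ok] C:[]
After 5 (send(from=C, to=B, msg='stop')): A:[bye] B:[ok,stop] C:[]
After 6 (send(from=C, to=B, msg='pong')): A:[bye] B:[ok,stop,pong] C:[]
After 7 (send(from=B, to=C, msg='resp')): A:[bye] B:[ok,stop,pong] C:[resp]
After 8 (send(from=B, to=C, msg='ping')): A:[bye] B:[ok,stop,pong] C:[resp,ping]
After 9 (send(from=C, to=B, msg='hello')): A:[bye] B:[ok,stop,pong,hello] C:[resp,ping]

Answer: bye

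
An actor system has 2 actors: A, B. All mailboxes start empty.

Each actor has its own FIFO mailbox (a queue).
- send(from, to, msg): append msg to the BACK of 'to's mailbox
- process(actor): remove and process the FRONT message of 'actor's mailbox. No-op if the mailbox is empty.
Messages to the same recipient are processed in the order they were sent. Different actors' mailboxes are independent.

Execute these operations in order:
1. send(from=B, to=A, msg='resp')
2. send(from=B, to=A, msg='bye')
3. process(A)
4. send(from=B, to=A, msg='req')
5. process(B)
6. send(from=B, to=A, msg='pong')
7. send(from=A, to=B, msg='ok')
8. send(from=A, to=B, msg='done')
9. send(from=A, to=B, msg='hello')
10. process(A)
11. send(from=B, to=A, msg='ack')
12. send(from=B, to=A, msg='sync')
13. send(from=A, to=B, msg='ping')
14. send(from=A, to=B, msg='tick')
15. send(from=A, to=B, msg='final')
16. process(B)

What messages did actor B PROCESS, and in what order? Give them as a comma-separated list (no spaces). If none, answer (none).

After 1 (send(from=B, to=A, msg='resp')): A:[resp] B:[]
After 2 (send(from=B, to=A, msg='bye')): A:[resp,bye] B:[]
After 3 (process(A)): A:[bye] B:[]
After 4 (send(from=B, to=A, msg='req')): A:[bye,req] B:[]
After 5 (process(B)): A:[bye,req] B:[]
After 6 (send(from=B, to=A, msg='pong')): A:[bye,req,pong] B:[]
After 7 (send(from=A, to=B, msg='ok')): A:[bye,req,pong] B:[ok]
After 8 (send(from=A, to=B, msg='done')): A:[bye,req,pong] B:[ok,done]
After 9 (send(from=A, to=B, msg='hello')): A:[bye,req,pong] B:[ok,done,hello]
After 10 (process(A)): A:[req,pong] B:[ok,done,hello]
After 11 (send(from=B, to=A, msg='ack')): A:[req,pong,ack] B:[ok,done,hello]
After 12 (send(from=B, to=A, msg='sync')): A:[req,pong,ack,sync] B:[ok,done,hello]
After 13 (send(from=A, to=B, msg='ping')): A:[req,pong,ack,sync] B:[ok,done,hello,ping]
After 14 (send(from=A, to=B, msg='tick')): A:[req,pong,ack,sync] B:[ok,done,hello,ping,tick]
After 15 (send(from=A, to=B, msg='final')): A:[req,pong,ack,sync] B:[ok,done,hello,ping,tick,final]
After 16 (process(B)): A:[req,pong,ack,sync] B:[done,hello,ping,tick,final]

Answer: ok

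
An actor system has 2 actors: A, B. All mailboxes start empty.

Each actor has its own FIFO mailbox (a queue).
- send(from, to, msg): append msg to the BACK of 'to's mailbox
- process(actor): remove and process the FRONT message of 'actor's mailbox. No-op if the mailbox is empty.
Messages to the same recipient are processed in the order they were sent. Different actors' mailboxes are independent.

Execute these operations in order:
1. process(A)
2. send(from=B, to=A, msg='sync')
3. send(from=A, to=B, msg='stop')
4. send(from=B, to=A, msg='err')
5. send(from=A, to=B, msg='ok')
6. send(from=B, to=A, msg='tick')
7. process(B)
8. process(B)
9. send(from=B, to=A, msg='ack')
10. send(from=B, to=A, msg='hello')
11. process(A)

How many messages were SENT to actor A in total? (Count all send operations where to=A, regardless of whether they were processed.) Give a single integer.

Answer: 5

Derivation:
After 1 (process(A)): A:[] B:[]
After 2 (send(from=B, to=A, msg='sync')): A:[sync] B:[]
After 3 (send(from=A, to=B, msg='stop')): A:[sync] B:[stop]
After 4 (send(from=B, to=A, msg='err')): A:[sync,err] B:[stop]
After 5 (send(from=A, to=B, msg='ok')): A:[sync,err] B:[stop,ok]
After 6 (send(from=B, to=A, msg='tick')): A:[sync,err,tick] B:[stop,ok]
After 7 (process(B)): A:[sync,err,tick] B:[ok]
After 8 (process(B)): A:[sync,err,tick] B:[]
After 9 (send(from=B, to=A, msg='ack')): A:[sync,err,tick,ack] B:[]
After 10 (send(from=B, to=A, msg='hello')): A:[sync,err,tick,ack,hello] B:[]
After 11 (process(A)): A:[err,tick,ack,hello] B:[]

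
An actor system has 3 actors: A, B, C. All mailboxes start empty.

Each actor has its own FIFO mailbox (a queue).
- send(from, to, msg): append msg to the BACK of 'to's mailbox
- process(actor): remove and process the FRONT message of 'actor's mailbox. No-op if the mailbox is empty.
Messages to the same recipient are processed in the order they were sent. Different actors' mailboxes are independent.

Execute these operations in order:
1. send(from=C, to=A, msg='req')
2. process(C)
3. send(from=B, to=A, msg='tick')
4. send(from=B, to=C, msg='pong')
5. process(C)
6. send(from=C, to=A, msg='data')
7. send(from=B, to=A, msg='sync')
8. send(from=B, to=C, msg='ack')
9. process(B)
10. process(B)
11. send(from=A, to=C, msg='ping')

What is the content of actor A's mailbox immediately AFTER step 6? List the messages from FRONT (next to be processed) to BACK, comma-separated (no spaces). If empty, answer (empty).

After 1 (send(from=C, to=A, msg='req')): A:[req] B:[] C:[]
After 2 (process(C)): A:[req] B:[] C:[]
After 3 (send(from=B, to=A, msg='tick')): A:[req,tick] B:[] C:[]
After 4 (send(from=B, to=C, msg='pong')): A:[req,tick] B:[] C:[pong]
After 5 (process(C)): A:[req,tick] B:[] C:[]
After 6 (send(from=C, to=A, msg='data')): A:[req,tick,data] B:[] C:[]

req,tick,data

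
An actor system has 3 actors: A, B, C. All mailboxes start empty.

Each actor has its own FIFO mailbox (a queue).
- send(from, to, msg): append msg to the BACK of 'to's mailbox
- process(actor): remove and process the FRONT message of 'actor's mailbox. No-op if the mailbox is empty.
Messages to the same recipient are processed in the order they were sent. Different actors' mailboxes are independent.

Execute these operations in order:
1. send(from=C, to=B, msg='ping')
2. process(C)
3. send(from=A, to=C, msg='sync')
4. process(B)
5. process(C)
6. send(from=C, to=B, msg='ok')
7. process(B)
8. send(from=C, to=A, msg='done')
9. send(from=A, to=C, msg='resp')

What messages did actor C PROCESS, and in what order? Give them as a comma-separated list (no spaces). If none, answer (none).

After 1 (send(from=C, to=B, msg='ping')): A:[] B:[ping] C:[]
After 2 (process(C)): A:[] B:[ping] C:[]
After 3 (send(from=A, to=C, msg='sync')): A:[] B:[ping] C:[sync]
After 4 (process(B)): A:[] B:[] C:[sync]
After 5 (process(C)): A:[] B:[] C:[]
After 6 (send(from=C, to=B, msg='ok')): A:[] B:[ok] C:[]
After 7 (process(B)): A:[] B:[] C:[]
After 8 (send(from=C, to=A, msg='done')): A:[done] B:[] C:[]
After 9 (send(from=A, to=C, msg='resp')): A:[done] B:[] C:[resp]

Answer: sync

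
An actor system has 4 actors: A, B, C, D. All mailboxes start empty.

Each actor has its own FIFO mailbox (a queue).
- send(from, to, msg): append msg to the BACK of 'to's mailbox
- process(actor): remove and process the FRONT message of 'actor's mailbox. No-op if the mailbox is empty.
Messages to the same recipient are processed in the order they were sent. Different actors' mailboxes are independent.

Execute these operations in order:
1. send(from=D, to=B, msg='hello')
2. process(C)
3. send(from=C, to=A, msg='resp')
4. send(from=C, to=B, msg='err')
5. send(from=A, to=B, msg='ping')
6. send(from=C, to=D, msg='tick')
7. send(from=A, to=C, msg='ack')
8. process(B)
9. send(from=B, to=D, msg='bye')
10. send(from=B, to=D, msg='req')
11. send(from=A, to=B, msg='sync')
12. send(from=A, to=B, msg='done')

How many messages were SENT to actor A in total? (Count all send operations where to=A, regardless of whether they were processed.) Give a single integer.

Answer: 1

Derivation:
After 1 (send(from=D, to=B, msg='hello')): A:[] B:[hello] C:[] D:[]
After 2 (process(C)): A:[] B:[hello] C:[] D:[]
After 3 (send(from=C, to=A, msg='resp')): A:[resp] B:[hello] C:[] D:[]
After 4 (send(from=C, to=B, msg='err')): A:[resp] B:[hello,err] C:[] D:[]
After 5 (send(from=A, to=B, msg='ping')): A:[resp] B:[hello,err,ping] C:[] D:[]
After 6 (send(from=C, to=D, msg='tick')): A:[resp] B:[hello,err,ping] C:[] D:[tick]
After 7 (send(from=A, to=C, msg='ack')): A:[resp] B:[hello,err,ping] C:[ack] D:[tick]
After 8 (process(B)): A:[resp] B:[err,ping] C:[ack] D:[tick]
After 9 (send(from=B, to=D, msg='bye')): A:[resp] B:[err,ping] C:[ack] D:[tick,bye]
After 10 (send(from=B, to=D, msg='req')): A:[resp] B:[err,ping] C:[ack] D:[tick,bye,req]
After 11 (send(from=A, to=B, msg='sync')): A:[resp] B:[err,ping,sync] C:[ack] D:[tick,bye,req]
After 12 (send(from=A, to=B, msg='done')): A:[resp] B:[err,ping,sync,done] C:[ack] D:[tick,bye,req]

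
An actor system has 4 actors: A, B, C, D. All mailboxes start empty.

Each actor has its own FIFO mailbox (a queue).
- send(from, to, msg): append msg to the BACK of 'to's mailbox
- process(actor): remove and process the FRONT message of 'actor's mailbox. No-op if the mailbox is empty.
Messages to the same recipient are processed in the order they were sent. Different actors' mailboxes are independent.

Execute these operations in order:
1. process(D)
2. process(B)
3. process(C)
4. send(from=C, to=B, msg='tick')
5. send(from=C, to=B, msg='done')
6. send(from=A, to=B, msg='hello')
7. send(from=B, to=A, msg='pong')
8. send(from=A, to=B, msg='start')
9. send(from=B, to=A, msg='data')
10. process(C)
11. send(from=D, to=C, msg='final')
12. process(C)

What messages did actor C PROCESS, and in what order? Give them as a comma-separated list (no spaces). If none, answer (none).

Answer: final

Derivation:
After 1 (process(D)): A:[] B:[] C:[] D:[]
After 2 (process(B)): A:[] B:[] C:[] D:[]
After 3 (process(C)): A:[] B:[] C:[] D:[]
After 4 (send(from=C, to=B, msg='tick')): A:[] B:[tick] C:[] D:[]
After 5 (send(from=C, to=B, msg='done')): A:[] B:[tick,done] C:[] D:[]
After 6 (send(from=A, to=B, msg='hello')): A:[] B:[tick,done,hello] C:[] D:[]
After 7 (send(from=B, to=A, msg='pong')): A:[pong] B:[tick,done,hello] C:[] D:[]
After 8 (send(from=A, to=B, msg='start')): A:[pong] B:[tick,done,hello,start] C:[] D:[]
After 9 (send(from=B, to=A, msg='data')): A:[pong,data] B:[tick,done,hello,start] C:[] D:[]
After 10 (process(C)): A:[pong,data] B:[tick,done,hello,start] C:[] D:[]
After 11 (send(from=D, to=C, msg='final')): A:[pong,data] B:[tick,done,hello,start] C:[final] D:[]
After 12 (process(C)): A:[pong,data] B:[tick,done,hello,start] C:[] D:[]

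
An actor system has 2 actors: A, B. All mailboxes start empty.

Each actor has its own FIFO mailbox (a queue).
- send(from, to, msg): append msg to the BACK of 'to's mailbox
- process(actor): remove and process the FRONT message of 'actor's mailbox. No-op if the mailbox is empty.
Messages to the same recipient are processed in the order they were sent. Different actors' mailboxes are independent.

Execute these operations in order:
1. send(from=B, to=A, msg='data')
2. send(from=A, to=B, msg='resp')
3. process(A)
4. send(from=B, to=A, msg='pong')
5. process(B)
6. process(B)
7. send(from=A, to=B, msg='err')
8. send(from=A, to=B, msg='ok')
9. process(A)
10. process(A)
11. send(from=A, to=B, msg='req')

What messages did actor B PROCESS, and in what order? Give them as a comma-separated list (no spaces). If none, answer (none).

Answer: resp

Derivation:
After 1 (send(from=B, to=A, msg='data')): A:[data] B:[]
After 2 (send(from=A, to=B, msg='resp')): A:[data] B:[resp]
After 3 (process(A)): A:[] B:[resp]
After 4 (send(from=B, to=A, msg='pong')): A:[pong] B:[resp]
After 5 (process(B)): A:[pong] B:[]
After 6 (process(B)): A:[pong] B:[]
After 7 (send(from=A, to=B, msg='err')): A:[pong] B:[err]
After 8 (send(from=A, to=B, msg='ok')): A:[pong] B:[err,ok]
After 9 (process(A)): A:[] B:[err,ok]
After 10 (process(A)): A:[] B:[err,ok]
After 11 (send(from=A, to=B, msg='req')): A:[] B:[err,ok,req]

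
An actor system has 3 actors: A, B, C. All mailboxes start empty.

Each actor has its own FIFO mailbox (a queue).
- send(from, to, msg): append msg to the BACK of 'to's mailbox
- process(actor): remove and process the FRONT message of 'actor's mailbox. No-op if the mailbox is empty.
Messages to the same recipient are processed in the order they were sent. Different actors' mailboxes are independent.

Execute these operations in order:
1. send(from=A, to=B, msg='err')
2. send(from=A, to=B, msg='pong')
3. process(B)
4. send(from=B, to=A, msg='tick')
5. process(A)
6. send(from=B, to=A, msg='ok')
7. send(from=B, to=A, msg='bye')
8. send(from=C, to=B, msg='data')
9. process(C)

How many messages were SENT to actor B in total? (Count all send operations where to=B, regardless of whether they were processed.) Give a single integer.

After 1 (send(from=A, to=B, msg='err')): A:[] B:[err] C:[]
After 2 (send(from=A, to=B, msg='pong')): A:[] B:[err,pong] C:[]
After 3 (process(B)): A:[] B:[pong] C:[]
After 4 (send(from=B, to=A, msg='tick')): A:[tick] B:[pong] C:[]
After 5 (process(A)): A:[] B:[pong] C:[]
After 6 (send(from=B, to=A, msg='ok')): A:[ok] B:[pong] C:[]
After 7 (send(from=B, to=A, msg='bye')): A:[ok,bye] B:[pong] C:[]
After 8 (send(from=C, to=B, msg='data')): A:[ok,bye] B:[pong,data] C:[]
After 9 (process(C)): A:[ok,bye] B:[pong,data] C:[]

Answer: 3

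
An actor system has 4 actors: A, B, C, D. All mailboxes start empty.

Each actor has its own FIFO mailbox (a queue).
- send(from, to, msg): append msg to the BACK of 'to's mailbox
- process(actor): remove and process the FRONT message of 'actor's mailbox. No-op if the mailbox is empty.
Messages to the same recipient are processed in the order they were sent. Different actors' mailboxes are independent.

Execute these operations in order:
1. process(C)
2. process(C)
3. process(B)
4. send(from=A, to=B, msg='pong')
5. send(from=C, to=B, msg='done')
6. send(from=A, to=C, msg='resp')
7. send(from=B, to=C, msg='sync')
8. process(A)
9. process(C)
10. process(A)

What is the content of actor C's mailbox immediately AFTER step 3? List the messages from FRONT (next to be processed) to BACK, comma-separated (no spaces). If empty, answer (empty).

After 1 (process(C)): A:[] B:[] C:[] D:[]
After 2 (process(C)): A:[] B:[] C:[] D:[]
After 3 (process(B)): A:[] B:[] C:[] D:[]

(empty)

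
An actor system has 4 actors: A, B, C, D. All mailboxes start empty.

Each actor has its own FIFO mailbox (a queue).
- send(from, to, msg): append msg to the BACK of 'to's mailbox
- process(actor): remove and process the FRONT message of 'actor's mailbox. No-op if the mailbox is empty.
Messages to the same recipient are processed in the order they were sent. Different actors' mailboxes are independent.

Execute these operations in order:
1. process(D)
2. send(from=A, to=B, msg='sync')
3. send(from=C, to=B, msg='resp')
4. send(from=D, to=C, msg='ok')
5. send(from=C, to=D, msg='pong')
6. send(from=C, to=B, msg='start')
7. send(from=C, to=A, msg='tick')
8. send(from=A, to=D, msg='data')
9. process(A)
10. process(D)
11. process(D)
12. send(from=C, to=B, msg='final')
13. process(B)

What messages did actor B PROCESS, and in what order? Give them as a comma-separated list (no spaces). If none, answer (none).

Answer: sync

Derivation:
After 1 (process(D)): A:[] B:[] C:[] D:[]
After 2 (send(from=A, to=B, msg='sync')): A:[] B:[sync] C:[] D:[]
After 3 (send(from=C, to=B, msg='resp')): A:[] B:[sync,resp] C:[] D:[]
After 4 (send(from=D, to=C, msg='ok')): A:[] B:[sync,resp] C:[ok] D:[]
After 5 (send(from=C, to=D, msg='pong')): A:[] B:[sync,resp] C:[ok] D:[pong]
After 6 (send(from=C, to=B, msg='start')): A:[] B:[sync,resp,start] C:[ok] D:[pong]
After 7 (send(from=C, to=A, msg='tick')): A:[tick] B:[sync,resp,start] C:[ok] D:[pong]
After 8 (send(from=A, to=D, msg='data')): A:[tick] B:[sync,resp,start] C:[ok] D:[pong,data]
After 9 (process(A)): A:[] B:[sync,resp,start] C:[ok] D:[pong,data]
After 10 (process(D)): A:[] B:[sync,resp,start] C:[ok] D:[data]
After 11 (process(D)): A:[] B:[sync,resp,start] C:[ok] D:[]
After 12 (send(from=C, to=B, msg='final')): A:[] B:[sync,resp,start,final] C:[ok] D:[]
After 13 (process(B)): A:[] B:[resp,start,final] C:[ok] D:[]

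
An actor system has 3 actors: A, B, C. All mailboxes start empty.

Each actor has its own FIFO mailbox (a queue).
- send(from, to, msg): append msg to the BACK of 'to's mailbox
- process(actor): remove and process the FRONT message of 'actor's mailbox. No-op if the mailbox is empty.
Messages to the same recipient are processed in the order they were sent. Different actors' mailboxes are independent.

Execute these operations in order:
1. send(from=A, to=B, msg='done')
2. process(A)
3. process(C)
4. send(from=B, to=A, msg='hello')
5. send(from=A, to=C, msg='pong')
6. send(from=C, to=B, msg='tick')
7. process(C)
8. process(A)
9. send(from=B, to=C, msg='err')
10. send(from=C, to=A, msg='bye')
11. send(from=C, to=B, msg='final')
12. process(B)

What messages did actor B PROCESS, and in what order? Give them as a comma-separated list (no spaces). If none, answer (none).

Answer: done

Derivation:
After 1 (send(from=A, to=B, msg='done')): A:[] B:[done] C:[]
After 2 (process(A)): A:[] B:[done] C:[]
After 3 (process(C)): A:[] B:[done] C:[]
After 4 (send(from=B, to=A, msg='hello')): A:[hello] B:[done] C:[]
After 5 (send(from=A, to=C, msg='pong')): A:[hello] B:[done] C:[pong]
After 6 (send(from=C, to=B, msg='tick')): A:[hello] B:[done,tick] C:[pong]
After 7 (process(C)): A:[hello] B:[done,tick] C:[]
After 8 (process(A)): A:[] B:[done,tick] C:[]
After 9 (send(from=B, to=C, msg='err')): A:[] B:[done,tick] C:[err]
After 10 (send(from=C, to=A, msg='bye')): A:[bye] B:[done,tick] C:[err]
After 11 (send(from=C, to=B, msg='final')): A:[bye] B:[done,tick,final] C:[err]
After 12 (process(B)): A:[bye] B:[tick,final] C:[err]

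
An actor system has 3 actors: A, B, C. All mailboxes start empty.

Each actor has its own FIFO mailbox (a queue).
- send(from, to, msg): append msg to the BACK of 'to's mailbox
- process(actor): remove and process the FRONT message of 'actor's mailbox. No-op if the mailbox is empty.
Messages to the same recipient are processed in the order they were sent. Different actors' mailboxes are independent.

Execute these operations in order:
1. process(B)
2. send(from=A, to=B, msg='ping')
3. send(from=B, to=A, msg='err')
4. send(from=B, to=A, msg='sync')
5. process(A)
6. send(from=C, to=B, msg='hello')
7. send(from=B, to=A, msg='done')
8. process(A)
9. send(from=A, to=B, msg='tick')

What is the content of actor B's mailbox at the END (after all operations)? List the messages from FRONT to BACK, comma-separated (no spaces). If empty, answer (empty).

After 1 (process(B)): A:[] B:[] C:[]
After 2 (send(from=A, to=B, msg='ping')): A:[] B:[ping] C:[]
After 3 (send(from=B, to=A, msg='err')): A:[err] B:[ping] C:[]
After 4 (send(from=B, to=A, msg='sync')): A:[err,sync] B:[ping] C:[]
After 5 (process(A)): A:[sync] B:[ping] C:[]
After 6 (send(from=C, to=B, msg='hello')): A:[sync] B:[ping,hello] C:[]
After 7 (send(from=B, to=A, msg='done')): A:[sync,done] B:[ping,hello] C:[]
After 8 (process(A)): A:[done] B:[ping,hello] C:[]
After 9 (send(from=A, to=B, msg='tick')): A:[done] B:[ping,hello,tick] C:[]

Answer: ping,hello,tick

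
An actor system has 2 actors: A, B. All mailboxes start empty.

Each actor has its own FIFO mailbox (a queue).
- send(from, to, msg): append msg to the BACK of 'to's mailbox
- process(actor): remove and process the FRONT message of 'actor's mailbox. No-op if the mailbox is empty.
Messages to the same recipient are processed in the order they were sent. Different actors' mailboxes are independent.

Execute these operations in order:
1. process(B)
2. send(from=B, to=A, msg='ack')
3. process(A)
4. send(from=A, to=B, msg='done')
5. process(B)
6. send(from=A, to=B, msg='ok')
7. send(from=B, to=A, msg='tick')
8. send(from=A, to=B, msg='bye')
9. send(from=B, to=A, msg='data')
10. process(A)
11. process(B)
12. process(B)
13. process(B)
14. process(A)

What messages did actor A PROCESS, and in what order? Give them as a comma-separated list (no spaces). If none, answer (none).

Answer: ack,tick,data

Derivation:
After 1 (process(B)): A:[] B:[]
After 2 (send(from=B, to=A, msg='ack')): A:[ack] B:[]
After 3 (process(A)): A:[] B:[]
After 4 (send(from=A, to=B, msg='done')): A:[] B:[done]
After 5 (process(B)): A:[] B:[]
After 6 (send(from=A, to=B, msg='ok')): A:[] B:[ok]
After 7 (send(from=B, to=A, msg='tick')): A:[tick] B:[ok]
After 8 (send(from=A, to=B, msg='bye')): A:[tick] B:[ok,bye]
After 9 (send(from=B, to=A, msg='data')): A:[tick,data] B:[ok,bye]
After 10 (process(A)): A:[data] B:[ok,bye]
After 11 (process(B)): A:[data] B:[bye]
After 12 (process(B)): A:[data] B:[]
After 13 (process(B)): A:[data] B:[]
After 14 (process(A)): A:[] B:[]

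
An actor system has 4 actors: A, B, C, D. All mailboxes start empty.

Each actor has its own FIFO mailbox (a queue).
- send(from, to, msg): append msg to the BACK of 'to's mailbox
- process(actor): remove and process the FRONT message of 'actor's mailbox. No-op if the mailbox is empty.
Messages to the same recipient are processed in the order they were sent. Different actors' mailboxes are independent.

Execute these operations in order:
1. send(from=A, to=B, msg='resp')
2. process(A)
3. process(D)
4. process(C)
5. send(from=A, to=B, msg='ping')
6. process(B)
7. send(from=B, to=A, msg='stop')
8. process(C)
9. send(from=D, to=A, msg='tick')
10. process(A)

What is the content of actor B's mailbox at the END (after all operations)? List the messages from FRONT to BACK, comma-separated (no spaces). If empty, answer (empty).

Answer: ping

Derivation:
After 1 (send(from=A, to=B, msg='resp')): A:[] B:[resp] C:[] D:[]
After 2 (process(A)): A:[] B:[resp] C:[] D:[]
After 3 (process(D)): A:[] B:[resp] C:[] D:[]
After 4 (process(C)): A:[] B:[resp] C:[] D:[]
After 5 (send(from=A, to=B, msg='ping')): A:[] B:[resp,ping] C:[] D:[]
After 6 (process(B)): A:[] B:[ping] C:[] D:[]
After 7 (send(from=B, to=A, msg='stop')): A:[stop] B:[ping] C:[] D:[]
After 8 (process(C)): A:[stop] B:[ping] C:[] D:[]
After 9 (send(from=D, to=A, msg='tick')): A:[stop,tick] B:[ping] C:[] D:[]
After 10 (process(A)): A:[tick] B:[ping] C:[] D:[]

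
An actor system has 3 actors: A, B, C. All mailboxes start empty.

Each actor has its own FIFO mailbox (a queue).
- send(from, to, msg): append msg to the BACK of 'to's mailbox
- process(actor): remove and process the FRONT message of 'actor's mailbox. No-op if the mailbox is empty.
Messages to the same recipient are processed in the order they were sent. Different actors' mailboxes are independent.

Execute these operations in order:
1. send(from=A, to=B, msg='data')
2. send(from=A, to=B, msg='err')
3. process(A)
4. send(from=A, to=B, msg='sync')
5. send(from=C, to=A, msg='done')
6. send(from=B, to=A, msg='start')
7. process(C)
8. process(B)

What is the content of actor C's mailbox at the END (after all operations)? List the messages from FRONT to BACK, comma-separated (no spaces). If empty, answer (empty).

After 1 (send(from=A, to=B, msg='data')): A:[] B:[data] C:[]
After 2 (send(from=A, to=B, msg='err')): A:[] B:[data,err] C:[]
After 3 (process(A)): A:[] B:[data,err] C:[]
After 4 (send(from=A, to=B, msg='sync')): A:[] B:[data,err,sync] C:[]
After 5 (send(from=C, to=A, msg='done')): A:[done] B:[data,err,sync] C:[]
After 6 (send(from=B, to=A, msg='start')): A:[done,start] B:[data,err,sync] C:[]
After 7 (process(C)): A:[done,start] B:[data,err,sync] C:[]
After 8 (process(B)): A:[done,start] B:[err,sync] C:[]

Answer: (empty)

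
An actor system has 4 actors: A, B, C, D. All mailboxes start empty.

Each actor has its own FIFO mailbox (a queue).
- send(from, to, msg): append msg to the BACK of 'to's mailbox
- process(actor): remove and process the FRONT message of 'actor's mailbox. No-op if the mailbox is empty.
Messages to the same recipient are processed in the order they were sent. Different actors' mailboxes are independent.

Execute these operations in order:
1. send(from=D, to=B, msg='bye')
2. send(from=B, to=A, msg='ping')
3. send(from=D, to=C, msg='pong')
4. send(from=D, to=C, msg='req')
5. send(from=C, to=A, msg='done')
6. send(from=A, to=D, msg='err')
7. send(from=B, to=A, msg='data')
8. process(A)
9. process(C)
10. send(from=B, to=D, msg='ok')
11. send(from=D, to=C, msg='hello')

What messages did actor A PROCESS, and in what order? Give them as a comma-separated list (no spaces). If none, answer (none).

Answer: ping

Derivation:
After 1 (send(from=D, to=B, msg='bye')): A:[] B:[bye] C:[] D:[]
After 2 (send(from=B, to=A, msg='ping')): A:[ping] B:[bye] C:[] D:[]
After 3 (send(from=D, to=C, msg='pong')): A:[ping] B:[bye] C:[pong] D:[]
After 4 (send(from=D, to=C, msg='req')): A:[ping] B:[bye] C:[pong,req] D:[]
After 5 (send(from=C, to=A, msg='done')): A:[ping,done] B:[bye] C:[pong,req] D:[]
After 6 (send(from=A, to=D, msg='err')): A:[ping,done] B:[bye] C:[pong,req] D:[err]
After 7 (send(from=B, to=A, msg='data')): A:[ping,done,data] B:[bye] C:[pong,req] D:[err]
After 8 (process(A)): A:[done,data] B:[bye] C:[pong,req] D:[err]
After 9 (process(C)): A:[done,data] B:[bye] C:[req] D:[err]
After 10 (send(from=B, to=D, msg='ok')): A:[done,data] B:[bye] C:[req] D:[err,ok]
After 11 (send(from=D, to=C, msg='hello')): A:[done,data] B:[bye] C:[req,hello] D:[err,ok]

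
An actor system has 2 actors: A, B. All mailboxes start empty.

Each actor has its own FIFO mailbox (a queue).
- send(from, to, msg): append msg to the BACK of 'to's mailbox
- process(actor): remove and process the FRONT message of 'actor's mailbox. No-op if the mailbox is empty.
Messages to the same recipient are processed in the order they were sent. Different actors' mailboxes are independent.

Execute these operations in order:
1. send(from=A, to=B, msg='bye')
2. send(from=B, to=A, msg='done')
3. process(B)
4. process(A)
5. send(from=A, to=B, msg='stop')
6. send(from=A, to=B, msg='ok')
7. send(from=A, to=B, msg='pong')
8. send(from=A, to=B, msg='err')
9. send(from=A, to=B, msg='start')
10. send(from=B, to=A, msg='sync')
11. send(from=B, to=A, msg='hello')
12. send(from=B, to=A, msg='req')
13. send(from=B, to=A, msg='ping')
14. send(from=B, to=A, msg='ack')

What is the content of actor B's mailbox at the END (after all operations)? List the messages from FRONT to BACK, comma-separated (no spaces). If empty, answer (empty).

Answer: stop,ok,pong,err,start

Derivation:
After 1 (send(from=A, to=B, msg='bye')): A:[] B:[bye]
After 2 (send(from=B, to=A, msg='done')): A:[done] B:[bye]
After 3 (process(B)): A:[done] B:[]
After 4 (process(A)): A:[] B:[]
After 5 (send(from=A, to=B, msg='stop')): A:[] B:[stop]
After 6 (send(from=A, to=B, msg='ok')): A:[] B:[stop,ok]
After 7 (send(from=A, to=B, msg='pong')): A:[] B:[stop,ok,pong]
After 8 (send(from=A, to=B, msg='err')): A:[] B:[stop,ok,pong,err]
After 9 (send(from=A, to=B, msg='start')): A:[] B:[stop,ok,pong,err,start]
After 10 (send(from=B, to=A, msg='sync')): A:[sync] B:[stop,ok,pong,err,start]
After 11 (send(from=B, to=A, msg='hello')): A:[sync,hello] B:[stop,ok,pong,err,start]
After 12 (send(from=B, to=A, msg='req')): A:[sync,hello,req] B:[stop,ok,pong,err,start]
After 13 (send(from=B, to=A, msg='ping')): A:[sync,hello,req,ping] B:[stop,ok,pong,err,start]
After 14 (send(from=B, to=A, msg='ack')): A:[sync,hello,req,ping,ack] B:[stop,ok,pong,err,start]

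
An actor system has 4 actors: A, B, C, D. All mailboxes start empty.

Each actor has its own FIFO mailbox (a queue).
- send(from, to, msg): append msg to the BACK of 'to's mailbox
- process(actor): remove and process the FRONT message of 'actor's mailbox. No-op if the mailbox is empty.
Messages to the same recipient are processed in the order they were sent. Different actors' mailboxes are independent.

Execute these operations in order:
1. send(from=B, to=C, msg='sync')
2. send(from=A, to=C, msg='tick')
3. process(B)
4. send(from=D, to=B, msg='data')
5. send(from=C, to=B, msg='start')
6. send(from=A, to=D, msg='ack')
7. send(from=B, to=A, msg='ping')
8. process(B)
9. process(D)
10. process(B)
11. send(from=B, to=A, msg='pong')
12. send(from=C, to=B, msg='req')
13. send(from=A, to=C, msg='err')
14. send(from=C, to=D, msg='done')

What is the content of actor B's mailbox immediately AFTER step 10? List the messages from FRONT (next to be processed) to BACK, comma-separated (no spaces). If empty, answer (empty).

After 1 (send(from=B, to=C, msg='sync')): A:[] B:[] C:[sync] D:[]
After 2 (send(from=A, to=C, msg='tick')): A:[] B:[] C:[sync,tick] D:[]
After 3 (process(B)): A:[] B:[] C:[sync,tick] D:[]
After 4 (send(from=D, to=B, msg='data')): A:[] B:[data] C:[sync,tick] D:[]
After 5 (send(from=C, to=B, msg='start')): A:[] B:[data,start] C:[sync,tick] D:[]
After 6 (send(from=A, to=D, msg='ack')): A:[] B:[data,start] C:[sync,tick] D:[ack]
After 7 (send(from=B, to=A, msg='ping')): A:[ping] B:[data,start] C:[sync,tick] D:[ack]
After 8 (process(B)): A:[ping] B:[start] C:[sync,tick] D:[ack]
After 9 (process(D)): A:[ping] B:[start] C:[sync,tick] D:[]
After 10 (process(B)): A:[ping] B:[] C:[sync,tick] D:[]

(empty)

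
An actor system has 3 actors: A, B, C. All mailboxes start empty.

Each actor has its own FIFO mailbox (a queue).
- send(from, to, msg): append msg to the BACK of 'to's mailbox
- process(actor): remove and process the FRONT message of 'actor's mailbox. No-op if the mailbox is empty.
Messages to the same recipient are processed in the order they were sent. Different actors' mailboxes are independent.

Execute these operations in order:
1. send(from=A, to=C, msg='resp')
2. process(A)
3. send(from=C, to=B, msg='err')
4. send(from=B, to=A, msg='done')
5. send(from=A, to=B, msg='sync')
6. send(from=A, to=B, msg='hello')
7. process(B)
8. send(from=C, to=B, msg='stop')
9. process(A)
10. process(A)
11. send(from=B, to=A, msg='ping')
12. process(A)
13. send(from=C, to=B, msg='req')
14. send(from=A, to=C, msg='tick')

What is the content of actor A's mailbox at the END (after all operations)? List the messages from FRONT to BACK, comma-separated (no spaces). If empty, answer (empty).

Answer: (empty)

Derivation:
After 1 (send(from=A, to=C, msg='resp')): A:[] B:[] C:[resp]
After 2 (process(A)): A:[] B:[] C:[resp]
After 3 (send(from=C, to=B, msg='err')): A:[] B:[err] C:[resp]
After 4 (send(from=B, to=A, msg='done')): A:[done] B:[err] C:[resp]
After 5 (send(from=A, to=B, msg='sync')): A:[done] B:[err,sync] C:[resp]
After 6 (send(from=A, to=B, msg='hello')): A:[done] B:[err,sync,hello] C:[resp]
After 7 (process(B)): A:[done] B:[sync,hello] C:[resp]
After 8 (send(from=C, to=B, msg='stop')): A:[done] B:[sync,hello,stop] C:[resp]
After 9 (process(A)): A:[] B:[sync,hello,stop] C:[resp]
After 10 (process(A)): A:[] B:[sync,hello,stop] C:[resp]
After 11 (send(from=B, to=A, msg='ping')): A:[ping] B:[sync,hello,stop] C:[resp]
After 12 (process(A)): A:[] B:[sync,hello,stop] C:[resp]
After 13 (send(from=C, to=B, msg='req')): A:[] B:[sync,hello,stop,req] C:[resp]
After 14 (send(from=A, to=C, msg='tick')): A:[] B:[sync,hello,stop,req] C:[resp,tick]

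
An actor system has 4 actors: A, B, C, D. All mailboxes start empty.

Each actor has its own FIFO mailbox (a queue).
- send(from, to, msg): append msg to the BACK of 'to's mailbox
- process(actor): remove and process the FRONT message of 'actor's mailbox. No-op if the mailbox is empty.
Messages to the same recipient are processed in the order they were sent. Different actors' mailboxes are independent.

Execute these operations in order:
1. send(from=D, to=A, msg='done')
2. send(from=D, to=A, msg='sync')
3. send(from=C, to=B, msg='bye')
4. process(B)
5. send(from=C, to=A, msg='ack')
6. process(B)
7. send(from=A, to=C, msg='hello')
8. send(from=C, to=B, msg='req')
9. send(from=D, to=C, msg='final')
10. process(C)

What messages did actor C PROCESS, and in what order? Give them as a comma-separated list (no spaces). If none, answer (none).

Answer: hello

Derivation:
After 1 (send(from=D, to=A, msg='done')): A:[done] B:[] C:[] D:[]
After 2 (send(from=D, to=A, msg='sync')): A:[done,sync] B:[] C:[] D:[]
After 3 (send(from=C, to=B, msg='bye')): A:[done,sync] B:[bye] C:[] D:[]
After 4 (process(B)): A:[done,sync] B:[] C:[] D:[]
After 5 (send(from=C, to=A, msg='ack')): A:[done,sync,ack] B:[] C:[] D:[]
After 6 (process(B)): A:[done,sync,ack] B:[] C:[] D:[]
After 7 (send(from=A, to=C, msg='hello')): A:[done,sync,ack] B:[] C:[hello] D:[]
After 8 (send(from=C, to=B, msg='req')): A:[done,sync,ack] B:[req] C:[hello] D:[]
After 9 (send(from=D, to=C, msg='final')): A:[done,sync,ack] B:[req] C:[hello,final] D:[]
After 10 (process(C)): A:[done,sync,ack] B:[req] C:[final] D:[]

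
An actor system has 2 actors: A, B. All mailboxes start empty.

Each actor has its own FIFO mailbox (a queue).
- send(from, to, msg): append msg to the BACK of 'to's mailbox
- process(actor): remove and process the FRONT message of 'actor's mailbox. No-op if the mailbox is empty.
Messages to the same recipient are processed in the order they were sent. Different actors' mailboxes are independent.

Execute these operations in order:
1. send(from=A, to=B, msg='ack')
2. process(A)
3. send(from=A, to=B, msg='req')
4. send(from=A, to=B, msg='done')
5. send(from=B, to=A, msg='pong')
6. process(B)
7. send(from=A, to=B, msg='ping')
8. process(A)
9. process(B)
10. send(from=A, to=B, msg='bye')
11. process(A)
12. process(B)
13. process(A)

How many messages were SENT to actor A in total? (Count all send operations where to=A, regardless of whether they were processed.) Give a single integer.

Answer: 1

Derivation:
After 1 (send(from=A, to=B, msg='ack')): A:[] B:[ack]
After 2 (process(A)): A:[] B:[ack]
After 3 (send(from=A, to=B, msg='req')): A:[] B:[ack,req]
After 4 (send(from=A, to=B, msg='done')): A:[] B:[ack,req,done]
After 5 (send(from=B, to=A, msg='pong')): A:[pong] B:[ack,req,done]
After 6 (process(B)): A:[pong] B:[req,done]
After 7 (send(from=A, to=B, msg='ping')): A:[pong] B:[req,done,ping]
After 8 (process(A)): A:[] B:[req,done,ping]
After 9 (process(B)): A:[] B:[done,ping]
After 10 (send(from=A, to=B, msg='bye')): A:[] B:[done,ping,bye]
After 11 (process(A)): A:[] B:[done,ping,bye]
After 12 (process(B)): A:[] B:[ping,bye]
After 13 (process(A)): A:[] B:[ping,bye]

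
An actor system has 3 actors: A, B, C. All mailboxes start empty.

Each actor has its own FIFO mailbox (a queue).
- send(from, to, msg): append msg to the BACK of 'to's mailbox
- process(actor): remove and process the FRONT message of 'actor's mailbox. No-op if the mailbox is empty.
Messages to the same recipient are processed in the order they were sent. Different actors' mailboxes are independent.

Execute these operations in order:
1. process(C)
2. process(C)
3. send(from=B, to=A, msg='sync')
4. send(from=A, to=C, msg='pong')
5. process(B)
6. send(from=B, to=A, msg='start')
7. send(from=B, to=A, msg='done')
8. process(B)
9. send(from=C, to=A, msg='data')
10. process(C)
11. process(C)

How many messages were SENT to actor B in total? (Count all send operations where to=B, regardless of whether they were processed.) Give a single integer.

After 1 (process(C)): A:[] B:[] C:[]
After 2 (process(C)): A:[] B:[] C:[]
After 3 (send(from=B, to=A, msg='sync')): A:[sync] B:[] C:[]
After 4 (send(from=A, to=C, msg='pong')): A:[sync] B:[] C:[pong]
After 5 (process(B)): A:[sync] B:[] C:[pong]
After 6 (send(from=B, to=A, msg='start')): A:[sync,start] B:[] C:[pong]
After 7 (send(from=B, to=A, msg='done')): A:[sync,start,done] B:[] C:[pong]
After 8 (process(B)): A:[sync,start,done] B:[] C:[pong]
After 9 (send(from=C, to=A, msg='data')): A:[sync,start,done,data] B:[] C:[pong]
After 10 (process(C)): A:[sync,start,done,data] B:[] C:[]
After 11 (process(C)): A:[sync,start,done,data] B:[] C:[]

Answer: 0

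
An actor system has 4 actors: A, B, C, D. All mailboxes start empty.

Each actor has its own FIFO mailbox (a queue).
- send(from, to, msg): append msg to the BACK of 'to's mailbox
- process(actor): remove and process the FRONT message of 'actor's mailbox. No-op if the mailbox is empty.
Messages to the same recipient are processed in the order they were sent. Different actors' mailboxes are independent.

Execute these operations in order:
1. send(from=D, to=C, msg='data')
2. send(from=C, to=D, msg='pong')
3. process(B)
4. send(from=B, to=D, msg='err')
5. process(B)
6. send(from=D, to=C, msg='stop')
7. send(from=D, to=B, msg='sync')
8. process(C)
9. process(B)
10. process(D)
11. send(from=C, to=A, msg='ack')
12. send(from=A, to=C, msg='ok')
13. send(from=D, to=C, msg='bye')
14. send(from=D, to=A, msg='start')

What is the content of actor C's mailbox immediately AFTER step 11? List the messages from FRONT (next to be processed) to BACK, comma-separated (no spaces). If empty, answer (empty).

After 1 (send(from=D, to=C, msg='data')): A:[] B:[] C:[data] D:[]
After 2 (send(from=C, to=D, msg='pong')): A:[] B:[] C:[data] D:[pong]
After 3 (process(B)): A:[] B:[] C:[data] D:[pong]
After 4 (send(from=B, to=D, msg='err')): A:[] B:[] C:[data] D:[pong,err]
After 5 (process(B)): A:[] B:[] C:[data] D:[pong,err]
After 6 (send(from=D, to=C, msg='stop')): A:[] B:[] C:[data,stop] D:[pong,err]
After 7 (send(from=D, to=B, msg='sync')): A:[] B:[sync] C:[data,stop] D:[pong,err]
After 8 (process(C)): A:[] B:[sync] C:[stop] D:[pong,err]
After 9 (process(B)): A:[] B:[] C:[stop] D:[pong,err]
After 10 (process(D)): A:[] B:[] C:[stop] D:[err]
After 11 (send(from=C, to=A, msg='ack')): A:[ack] B:[] C:[stop] D:[err]

stop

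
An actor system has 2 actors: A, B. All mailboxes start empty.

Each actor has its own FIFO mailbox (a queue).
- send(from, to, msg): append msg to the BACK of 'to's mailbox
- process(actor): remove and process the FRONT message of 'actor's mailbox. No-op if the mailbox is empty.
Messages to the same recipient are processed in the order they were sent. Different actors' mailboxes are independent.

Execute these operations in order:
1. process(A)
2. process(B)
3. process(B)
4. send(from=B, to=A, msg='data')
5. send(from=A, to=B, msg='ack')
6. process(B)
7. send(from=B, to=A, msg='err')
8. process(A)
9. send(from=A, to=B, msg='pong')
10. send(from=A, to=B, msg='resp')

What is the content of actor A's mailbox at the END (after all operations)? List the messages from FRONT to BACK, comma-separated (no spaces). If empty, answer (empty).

After 1 (process(A)): A:[] B:[]
After 2 (process(B)): A:[] B:[]
After 3 (process(B)): A:[] B:[]
After 4 (send(from=B, to=A, msg='data')): A:[data] B:[]
After 5 (send(from=A, to=B, msg='ack')): A:[data] B:[ack]
After 6 (process(B)): A:[data] B:[]
After 7 (send(from=B, to=A, msg='err')): A:[data,err] B:[]
After 8 (process(A)): A:[err] B:[]
After 9 (send(from=A, to=B, msg='pong')): A:[err] B:[pong]
After 10 (send(from=A, to=B, msg='resp')): A:[err] B:[pong,resp]

Answer: err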